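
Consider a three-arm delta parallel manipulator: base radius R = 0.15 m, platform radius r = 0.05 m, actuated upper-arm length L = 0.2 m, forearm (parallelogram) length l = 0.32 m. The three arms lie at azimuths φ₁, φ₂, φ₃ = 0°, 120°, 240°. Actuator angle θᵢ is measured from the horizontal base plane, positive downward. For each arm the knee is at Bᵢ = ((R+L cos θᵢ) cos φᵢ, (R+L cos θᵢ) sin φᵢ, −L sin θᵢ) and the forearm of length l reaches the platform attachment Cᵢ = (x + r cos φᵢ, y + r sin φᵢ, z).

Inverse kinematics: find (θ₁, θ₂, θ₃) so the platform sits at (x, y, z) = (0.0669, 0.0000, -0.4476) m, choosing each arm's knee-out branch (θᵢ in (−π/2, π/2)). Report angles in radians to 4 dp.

θ₁ = 0.9597, θ₂ = 1.3089, θ₃ = 1.3089

arm 1 (φ=0.0°): x'=0.0669, y'=0.0000
  e−x'=0.0331;  (l²−L²−(e−x')²−y'²−z²)/2L = -0.3476
  γ=atan2(-0.4476,0.0331)=-1.4970;  ψ=arccos(-0.7745)=2.4567;  θ1=γ+ψ≈0.9597
rotate P by −φ2: (-0.0334, -0.0579, -0.4476)
  e−x'=0.1334;  (l²−L²−(e−x')²−y'²−z²)/2L = -0.3978
  γ=atan2(-0.4476,0.1334)=-1.2810;  ψ=arccos(-0.8516)=2.5899;  θ2=γ+ψ≈1.3089
arm 3 (φ=240.0°): x'=-0.0335, y'=0.0579
  e−x'=0.1335;  (l²−L²−(e−x')²−y'²−z²)/2L = -0.3978
  θ3 = atan2(B,A) + arccos(C/0.4671) = 1.3089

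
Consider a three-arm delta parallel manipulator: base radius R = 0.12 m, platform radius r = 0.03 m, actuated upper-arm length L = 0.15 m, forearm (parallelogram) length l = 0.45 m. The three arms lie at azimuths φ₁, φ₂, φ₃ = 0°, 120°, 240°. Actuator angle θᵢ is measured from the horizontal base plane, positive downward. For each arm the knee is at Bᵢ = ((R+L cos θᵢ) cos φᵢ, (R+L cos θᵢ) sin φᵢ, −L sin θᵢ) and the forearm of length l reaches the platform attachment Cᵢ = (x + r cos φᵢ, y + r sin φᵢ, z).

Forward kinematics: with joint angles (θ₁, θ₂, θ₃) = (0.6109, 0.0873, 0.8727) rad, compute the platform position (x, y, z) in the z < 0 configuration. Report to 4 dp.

(-0.0211, 0.1346, -0.4461)

S1 = (0.2129·cos0.0°, 0.2129·sin0.0°, -0.0860) = (0.2129, 0.0000, -0.0860)
arm 2 at φ=120.0°: e+L cos θ2 = 0.2394;  S2 = (-0.1197, 0.2074, -0.0131)
S3 = (0.1864·cos240.0°, 0.1864·sin240.0°, -0.1149) = (-0.0932, -0.1614, -0.1149)
|S₂|²−|S₁|² = 0.0048;  |S₃|²−|S₁|² = -0.0048
plane₁₂: -0.6652x+0.4147y+0.1459z = 0.0048
Cramer: x(z) = 0.0009+0.0494z;  y(z) = 0.0130-0.2726z
sphere 1 gives Az²+Bz+C=0 with A=1.0767, B=0.1440, C=-0.1500;  B²−4AC=0.6668;  roots -0.4461, 0.3123;  negative root z = -0.4461
x = -0.0211, y = 0.1346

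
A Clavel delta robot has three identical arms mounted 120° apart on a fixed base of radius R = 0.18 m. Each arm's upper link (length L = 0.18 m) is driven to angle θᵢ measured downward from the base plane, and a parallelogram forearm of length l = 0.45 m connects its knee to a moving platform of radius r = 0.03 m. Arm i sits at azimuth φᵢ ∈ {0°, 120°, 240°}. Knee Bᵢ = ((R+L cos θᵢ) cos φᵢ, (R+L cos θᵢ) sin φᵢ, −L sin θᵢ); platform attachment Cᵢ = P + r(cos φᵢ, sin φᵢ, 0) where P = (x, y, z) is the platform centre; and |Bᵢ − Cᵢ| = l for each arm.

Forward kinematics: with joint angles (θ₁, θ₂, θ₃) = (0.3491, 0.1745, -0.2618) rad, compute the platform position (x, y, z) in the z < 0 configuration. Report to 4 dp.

(-0.0479, -0.0432, -0.3184)

centre 1 = (0.3191·cos0.0°, 0.3191·sin0.0°, -0.0616) = (0.3191, 0.0000, -0.0616)
centre 2 = (0.3273·cos120.0°, 0.3273·sin120.0°, -0.0313) = (-0.1636, 0.2834, -0.0313)
centre 3 = (0.3239·cos240.0°, 0.3239·sin240.0°, 0.0466) = (-0.1619, -0.2805, 0.0466)
|centre ₂|²−|centre ₁|² = 0.0024;  |centre ₃|²−|centre ₁|² = 0.0014
plane₁₂: -0.9656x+0.5668y+0.0606z = 0.0024
Cramer: x(z) = -0.0020+0.1441z;  y(z) = 0.0009+0.1385z
quadratic in z: (1.0399)z²+(0.0308)z+(-0.0956)=0, √Δ=0.6313 → z ∈ {-0.3184, 0.2887}; z = -0.3184 (taking z<0)
x = -0.0479, y = -0.0432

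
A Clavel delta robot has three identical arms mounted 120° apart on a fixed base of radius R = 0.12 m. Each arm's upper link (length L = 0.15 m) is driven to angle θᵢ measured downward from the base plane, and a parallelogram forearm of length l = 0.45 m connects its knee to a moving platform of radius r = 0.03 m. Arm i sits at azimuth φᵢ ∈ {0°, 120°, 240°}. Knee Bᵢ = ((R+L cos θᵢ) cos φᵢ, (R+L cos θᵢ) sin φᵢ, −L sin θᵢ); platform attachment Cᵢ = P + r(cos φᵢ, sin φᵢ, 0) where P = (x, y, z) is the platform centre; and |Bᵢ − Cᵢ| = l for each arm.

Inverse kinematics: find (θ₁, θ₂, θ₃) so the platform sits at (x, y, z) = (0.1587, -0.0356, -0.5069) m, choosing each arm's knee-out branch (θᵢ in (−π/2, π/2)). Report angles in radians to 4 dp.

φ1=0.0° → target in arm frame (0.1587, -0.0356)
  A cos θ + B sin θ = C:  -0.0687·cos θ + -0.5069·sin θ = -0.2764
  θ1 = atan2(B,A) + arccos(C/0.5115) = 0.4362
rotate P by −φ2: (-0.1102, -0.1196, -0.5069)
  A=0.2002, B=-0.5069, C=(l²−L²−A²−y'²−z²)/(2L)=-0.4378
  γ=atan2(-0.5069,0.2002)=-1.1947;  ψ=arccos(-0.8033)=2.5036;  θ2=γ+ψ≈1.3089
φ3=240.0° → target in arm frame (-0.0485, 0.1552)
  A cos θ + B sin θ = C:  0.1385·cos θ + -0.5069·sin θ = -0.4008
  θ3 = atan2(B,A) + arccos(C/0.5255) = 1.1342

θ₁ = 0.4362, θ₂ = 1.3089, θ₃ = 1.1342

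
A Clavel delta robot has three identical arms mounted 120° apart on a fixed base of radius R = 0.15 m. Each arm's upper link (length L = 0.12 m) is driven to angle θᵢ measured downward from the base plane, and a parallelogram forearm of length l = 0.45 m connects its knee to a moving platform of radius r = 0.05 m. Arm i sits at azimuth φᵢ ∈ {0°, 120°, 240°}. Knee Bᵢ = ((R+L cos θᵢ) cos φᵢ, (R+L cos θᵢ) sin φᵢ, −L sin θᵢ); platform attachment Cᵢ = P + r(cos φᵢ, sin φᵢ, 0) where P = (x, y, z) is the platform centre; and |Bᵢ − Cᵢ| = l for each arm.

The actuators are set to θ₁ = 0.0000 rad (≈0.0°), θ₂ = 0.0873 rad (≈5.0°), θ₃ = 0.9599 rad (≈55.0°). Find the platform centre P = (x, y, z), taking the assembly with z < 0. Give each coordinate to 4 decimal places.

(0.0874, 0.1288, -0.4103)

S1 = (0.2200·cos0.0°, 0.2200·sin0.0°, 0.0000) = (0.2200, 0.0000, 0.0000)
arm 2 at φ=120.0°: e+L cos θ2 = 0.2195;  S2 = (-0.1098, 0.1901, -0.0105)
arm 3 at φ=240.0°: e+L cos θ3 = 0.1688;  S3 = (-0.0844, -0.1462, -0.0983)
|S₂|²−|S₁|² = -0.0001;  |S₃|²−|S₁|² = -0.0102
plane₁₂: -0.6595x+0.3803y+-0.0209z = -0.0001
Cramer: x(z) = 0.0092-0.1906z;  y(z) = 0.0158-0.2755z
quadratic in z: (1.1122)z²+(0.0716)z+(-0.1578)=0, √Δ=0.8410 → z ∈ {-0.4103, 0.3459}; z = -0.4103 (taking z<0)
x = 0.0874, y = 0.1288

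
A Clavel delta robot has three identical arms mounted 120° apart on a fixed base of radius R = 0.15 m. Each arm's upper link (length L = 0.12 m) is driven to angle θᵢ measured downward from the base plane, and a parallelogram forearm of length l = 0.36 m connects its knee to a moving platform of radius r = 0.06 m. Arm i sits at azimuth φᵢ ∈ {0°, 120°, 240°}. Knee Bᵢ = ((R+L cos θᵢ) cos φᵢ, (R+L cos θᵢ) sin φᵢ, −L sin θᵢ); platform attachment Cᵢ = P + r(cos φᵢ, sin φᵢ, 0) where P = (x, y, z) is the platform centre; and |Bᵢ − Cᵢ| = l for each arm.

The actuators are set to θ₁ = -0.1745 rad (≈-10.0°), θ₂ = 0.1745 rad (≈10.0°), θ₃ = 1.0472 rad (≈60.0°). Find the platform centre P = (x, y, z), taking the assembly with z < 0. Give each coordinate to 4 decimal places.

(0.1035, 0.1086, -0.3061)

φ1=0.0°: virtual centre (0.2082, 0.0000, 0.0208), radius l
O2 = (0.2082·cos120.0°, 0.2082·sin120.0°, -0.0208) = (-0.1041, 0.1803, -0.0208)
O3 = (0.1500·cos240.0°, 0.1500·sin240.0°, -0.1039) = (-0.0750, -0.1299, -0.1039)
|O₂|²−|O₁|² = 0.0000;  |O₃|²−|O₁|² = -0.0105
[-0.6245 0.3606 -0.0833]·P = 0.0000;  [-0.5664 -0.2598 -0.2495]·P = -0.0105
Cramer: x(z) = 0.0103-0.3046z;  y(z) = 0.0178-0.2964z
quadratic in z: (1.1806)z²+(0.0683)z+(-0.0897)=0, √Δ=0.6544 → z ∈ {-0.3061, 0.2482}; z = -0.3061 (taking z<0)
x = 0.1035, y = 0.1086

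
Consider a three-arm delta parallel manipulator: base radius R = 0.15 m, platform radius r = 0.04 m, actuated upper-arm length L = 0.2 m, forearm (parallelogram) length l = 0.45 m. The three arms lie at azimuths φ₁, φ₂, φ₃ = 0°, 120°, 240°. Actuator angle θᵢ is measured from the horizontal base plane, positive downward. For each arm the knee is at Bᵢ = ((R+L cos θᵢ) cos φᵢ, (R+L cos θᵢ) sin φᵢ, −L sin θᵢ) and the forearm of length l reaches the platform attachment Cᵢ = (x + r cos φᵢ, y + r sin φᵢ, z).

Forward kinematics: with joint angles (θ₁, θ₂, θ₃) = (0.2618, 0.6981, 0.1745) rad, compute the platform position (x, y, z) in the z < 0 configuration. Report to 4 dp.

(0.0352, -0.0878, -0.4024)

arm 1 at φ=0.0°: ρ1 = 0.3032;  S1 = (0.3032, 0.0000, -0.0518)
arm 2 at φ=120.0°: ρ2 = 0.2632;  S2 = (-0.1316, 0.2279, -0.1286)
φ3=240.0°: virtual centre (-0.1535, -0.2658, -0.0347), radius l
|S₂|²−|S₁|² = -0.0088;  |S₃|²−|S₁|² = 0.0008
linear system: -0.8696x+0.4559y = -0.0088−-0.1536z; -0.9133x+-0.5317y = 0.0008−0.0341z
Cramer: x(z) = 0.0049-0.0752z;  y(z) = -0.0100+0.1934z
quadratic in z: (1.0430)z²+(0.1446)z+(-0.1107)=0, √Δ=0.6949 → z ∈ {-0.4024, 0.2638}; z = -0.4024 (taking z<0)
x = 0.0352, y = -0.0878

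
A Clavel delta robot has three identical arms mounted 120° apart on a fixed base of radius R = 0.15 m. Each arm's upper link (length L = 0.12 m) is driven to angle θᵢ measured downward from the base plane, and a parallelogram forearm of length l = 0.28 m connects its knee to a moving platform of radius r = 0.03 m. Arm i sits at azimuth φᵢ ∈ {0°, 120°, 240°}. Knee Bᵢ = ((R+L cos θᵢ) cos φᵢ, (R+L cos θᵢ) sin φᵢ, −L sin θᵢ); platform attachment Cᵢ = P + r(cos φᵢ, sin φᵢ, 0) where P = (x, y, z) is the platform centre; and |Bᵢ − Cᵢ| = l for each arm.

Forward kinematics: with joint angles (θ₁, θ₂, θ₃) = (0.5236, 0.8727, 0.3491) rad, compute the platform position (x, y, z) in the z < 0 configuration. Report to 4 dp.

(0.0099, -0.0441, -0.2351)

arm 1 at φ=0.0°: e+L cos θ1 = 0.2239;  centre 1 = (0.2239, 0.0000, -0.0600)
φ2=120.0°: virtual centre (-0.0986, 0.1707, -0.0919), radius l
φ3=240.0°: virtual centre (-0.1164, -0.2016, -0.0410), radius l
subtract pairs → two planes through P
[-0.6450 0.3414 -0.0639]·P = -0.0064;  [-0.6806 -0.4032 0.0379]·P = 0.0021
det = 0.4924;  x = 0.0038+-0.0260z,  y = -0.0117+0.1379z
sphere 1 gives Az²+Bz+C=0 with A=1.0197, B=0.1282, C=-0.0262;  B²−4AC=0.1233;  roots -0.2351, 0.1093;  negative root z = -0.2351
x = 0.0099, y = -0.0441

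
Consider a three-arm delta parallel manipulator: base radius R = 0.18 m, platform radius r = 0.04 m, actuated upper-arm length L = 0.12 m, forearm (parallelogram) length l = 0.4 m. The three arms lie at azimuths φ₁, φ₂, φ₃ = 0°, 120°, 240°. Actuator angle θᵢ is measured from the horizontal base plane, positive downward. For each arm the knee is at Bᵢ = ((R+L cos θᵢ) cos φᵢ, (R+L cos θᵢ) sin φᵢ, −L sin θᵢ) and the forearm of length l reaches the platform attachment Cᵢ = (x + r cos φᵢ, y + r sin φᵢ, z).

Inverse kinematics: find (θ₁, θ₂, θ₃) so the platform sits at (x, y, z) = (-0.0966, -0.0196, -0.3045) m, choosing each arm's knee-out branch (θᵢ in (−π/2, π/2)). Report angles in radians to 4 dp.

φ1=0.0° → target in arm frame (-0.0966, -0.0196)
  A cos θ + B sin θ = C:  0.2366·cos θ + -0.3045·sin θ = -0.0145
  θ1 = atan2(B,A) + arccos(C/0.3856) = 0.6982
rotate P by −φ2: (0.0313, 0.0935, -0.3045)
  A cos θ + B sin θ = C:  0.1087·cos θ + -0.3045·sin θ = 0.1347
  θ2 = atan2(B,A) + arccos(C/0.3233) = -0.0870
arm 3 (φ=240.0°): x'=0.0653, y'=-0.0739
  e−x'=0.0747;  (l²−L²−(e−x')²−y'²−z²)/2L = 0.1743
  θ3 = atan2(B,A) + arccos(C/0.3135) = -0.3490

θ₁ = 0.6982, θ₂ = -0.0870, θ₃ = -0.3490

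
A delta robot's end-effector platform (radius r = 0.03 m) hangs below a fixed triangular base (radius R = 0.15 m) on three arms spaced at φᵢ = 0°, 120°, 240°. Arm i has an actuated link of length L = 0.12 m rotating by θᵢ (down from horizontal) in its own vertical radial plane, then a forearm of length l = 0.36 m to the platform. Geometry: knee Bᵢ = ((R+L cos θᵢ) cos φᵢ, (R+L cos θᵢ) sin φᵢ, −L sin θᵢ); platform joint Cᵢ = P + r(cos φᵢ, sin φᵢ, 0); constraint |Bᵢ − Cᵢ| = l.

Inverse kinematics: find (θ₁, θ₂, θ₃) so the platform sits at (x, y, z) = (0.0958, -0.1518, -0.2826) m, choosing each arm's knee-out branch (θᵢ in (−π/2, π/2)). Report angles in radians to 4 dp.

φ1=0.0° → target in arm frame (0.0958, -0.1518)
  A cos θ + B sin θ = C:  0.0242·cos θ + -0.2826·sin θ = 0.0488
  √(A²+B²)=0.2836;  θ1 = -1.4854+1.3979 ≈ -0.0874
rotate P by −φ2: (-0.1794, -0.0071, -0.2826)
  e−x'=0.2994;  (l²−L²−(e−x')²−y'²−z²)/2L = -0.2264
  √(A²+B²)=0.4117;  θ2 = -0.7566+2.1530 ≈ 1.3964
arm 3 (φ=240.0°): x'=0.0836, y'=0.1589
  A=0.0364, B=-0.2826, C=(l²−L²−A²−y'²−z²)/(2L)=0.0365
  √(A²+B²)=0.2849;  θ3 = -1.4426+1.4422 ≈ -0.0004

θ₁ = -0.0874, θ₂ = 1.3964, θ₃ = -0.0004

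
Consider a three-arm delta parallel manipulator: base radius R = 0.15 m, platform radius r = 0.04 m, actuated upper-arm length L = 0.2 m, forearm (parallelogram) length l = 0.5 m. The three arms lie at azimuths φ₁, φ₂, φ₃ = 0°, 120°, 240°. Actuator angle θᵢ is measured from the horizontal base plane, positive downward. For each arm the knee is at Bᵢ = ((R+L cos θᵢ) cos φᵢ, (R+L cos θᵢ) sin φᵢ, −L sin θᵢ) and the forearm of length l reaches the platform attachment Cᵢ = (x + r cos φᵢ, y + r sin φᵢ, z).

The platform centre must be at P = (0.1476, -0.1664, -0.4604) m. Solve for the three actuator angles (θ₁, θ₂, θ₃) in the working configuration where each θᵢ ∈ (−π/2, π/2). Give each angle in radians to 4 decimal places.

θ₁ = 0.0875, θ₂ = 1.1345, θ₃ = 0.3491

φ1=0.0° → target in arm frame (0.1476, -0.1664)
  A=-0.0376, B=-0.4604, C=(l²−L²−A²−y'²−z²)/(2L)=-0.0777
  θ1 = atan2(B,A) + arccos(C/0.4619) = 0.0875
φ2=120.0° → target in arm frame (-0.2179, -0.0446)
  A cos θ + B sin θ = C:  0.3279·cos θ + -0.4604·sin θ = -0.2787
  γ=atan2(-0.4604,0.3279)=-0.9519;  ψ=arccos(-0.4931)=2.0864;  θ2=γ+ψ≈1.1345
φ3=240.0° → target in arm frame (0.0703, 0.2110)
  A=0.0397, B=-0.4604, C=(l²−L²−A²−y'²−z²)/(2L)=-0.1202
  θ3 = atan2(B,A) + arccos(C/0.4621) = 0.3491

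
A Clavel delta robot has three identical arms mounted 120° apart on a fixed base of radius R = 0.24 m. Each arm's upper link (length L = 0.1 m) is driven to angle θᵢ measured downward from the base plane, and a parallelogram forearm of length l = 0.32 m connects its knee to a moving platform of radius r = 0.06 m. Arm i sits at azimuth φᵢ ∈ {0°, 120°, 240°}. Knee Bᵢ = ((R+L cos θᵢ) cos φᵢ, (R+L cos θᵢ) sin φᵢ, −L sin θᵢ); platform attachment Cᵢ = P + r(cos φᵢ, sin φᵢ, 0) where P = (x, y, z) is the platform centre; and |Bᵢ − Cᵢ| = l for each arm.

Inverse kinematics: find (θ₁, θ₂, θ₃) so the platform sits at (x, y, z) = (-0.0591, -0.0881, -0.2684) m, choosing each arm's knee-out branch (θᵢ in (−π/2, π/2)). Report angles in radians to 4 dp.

θ₁ = 1.3964, θ₂ = 1.3091, θ₃ = 0.0003

arm 1 (φ=0.0°): x'=-0.0591, y'=-0.0881
  e−x'=0.2391;  (l²−L²−(e−x')²−y'²−z²)/2L = -0.2228
  γ=atan2(-0.2684,0.2391)=-0.8431;  ψ=arccos(-0.6200)=2.2395;  θ1=γ+ψ≈1.3964
φ2=120.0° → target in arm frame (-0.0467, 0.0952)
  A=0.2267, B=-0.2684, C=(l²−L²−A²−y'²−z²)/(2L)=-0.2006
  √(A²+B²)=0.3514;  θ2 = -0.8693+2.1785 ≈ 1.3091
arm 3 (φ=240.0°): x'=0.1058, y'=-0.0071
  A cos θ + B sin θ = C:  0.0742·cos θ + -0.2684·sin θ = 0.0741
  θ3 = atan2(B,A) + arccos(C/0.2785) = 0.0003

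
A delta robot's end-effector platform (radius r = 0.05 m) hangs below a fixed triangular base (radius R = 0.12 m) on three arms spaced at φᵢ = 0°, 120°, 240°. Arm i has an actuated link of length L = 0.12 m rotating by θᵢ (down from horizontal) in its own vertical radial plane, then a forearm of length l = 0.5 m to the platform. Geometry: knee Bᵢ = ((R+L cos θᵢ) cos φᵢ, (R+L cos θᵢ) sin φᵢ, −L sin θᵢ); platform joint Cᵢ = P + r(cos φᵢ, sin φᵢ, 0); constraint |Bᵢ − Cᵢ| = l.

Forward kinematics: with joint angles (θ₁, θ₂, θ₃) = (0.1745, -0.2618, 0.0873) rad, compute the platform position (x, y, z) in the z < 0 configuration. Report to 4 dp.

arm 1 at φ=0.0°: e+L cos θ1 = 0.1882;  S1 = (0.1882, 0.0000, -0.0208)
arm 2 at φ=120.0°: e+L cos θ2 = 0.1859;  S2 = (-0.0930, 0.1610, 0.0311)
arm 3 at φ=240.0°: e+L cos θ3 = 0.1895;  S3 = (-0.0948, -0.1641, -0.0105)
eliminate P² terms by subtracting sphere 1 from 2 and 3
[-0.5623 0.3220 0.1038]·P = -0.0003;  [-0.5659 -0.3283 0.0207]·P = 0.0002
Cramer: x(z) = 0.0001+0.1111z;  y(z) = -0.0008-0.1283z
quadratic in z: (1.0288)z²+(0.0001)z+(-0.2142)=0, √Δ=0.9389 → z ∈ {-0.4563, 0.4562}; z = -0.4563 (taking z<0)
x = -0.0506, y = 0.0578

(-0.0506, 0.0578, -0.4563)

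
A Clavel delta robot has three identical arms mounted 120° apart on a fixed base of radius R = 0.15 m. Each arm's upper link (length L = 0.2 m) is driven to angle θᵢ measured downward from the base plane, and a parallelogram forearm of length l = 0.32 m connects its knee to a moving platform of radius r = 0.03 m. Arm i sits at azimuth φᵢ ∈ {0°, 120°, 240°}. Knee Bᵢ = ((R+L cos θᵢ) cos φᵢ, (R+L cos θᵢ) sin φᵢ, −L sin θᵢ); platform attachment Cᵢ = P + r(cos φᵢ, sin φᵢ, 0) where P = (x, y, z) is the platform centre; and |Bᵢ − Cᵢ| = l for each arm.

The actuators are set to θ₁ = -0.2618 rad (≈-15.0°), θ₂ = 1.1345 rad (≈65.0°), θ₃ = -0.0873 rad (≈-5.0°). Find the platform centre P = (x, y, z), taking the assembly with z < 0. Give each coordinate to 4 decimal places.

arm 1 at φ=0.0°: (R−r)+L cos θ1 = 0.3132;  centre 1 = (0.3132, 0.0000, 0.0518)
centre 2 = (0.2045·cos120.0°, 0.2045·sin120.0°, -0.1813) = (-0.1023, 0.1771, -0.1813)
arm 3 at φ=240.0°: (R−r)+L cos θ3 = 0.3192;  centre 3 = (-0.1596, -0.2765, 0.0174)
eliminate P² terms by subtracting sphere 1 from 2 and 3
plane₁₂: -0.8309x+0.3542y+-0.4661z = -0.0261
det = 0.7944;  x = 0.0175+-0.3550z,  y = -0.0326+0.4830z
sphere 1 gives Az²+Bz+C=0 with A=1.3593, B=0.0750, C=-0.0112;  B²−4AC=0.0667;  roots -0.1226, 0.0674;  negative root z = -0.1226
x = 0.0610, y = -0.0918

(0.0610, -0.0918, -0.1226)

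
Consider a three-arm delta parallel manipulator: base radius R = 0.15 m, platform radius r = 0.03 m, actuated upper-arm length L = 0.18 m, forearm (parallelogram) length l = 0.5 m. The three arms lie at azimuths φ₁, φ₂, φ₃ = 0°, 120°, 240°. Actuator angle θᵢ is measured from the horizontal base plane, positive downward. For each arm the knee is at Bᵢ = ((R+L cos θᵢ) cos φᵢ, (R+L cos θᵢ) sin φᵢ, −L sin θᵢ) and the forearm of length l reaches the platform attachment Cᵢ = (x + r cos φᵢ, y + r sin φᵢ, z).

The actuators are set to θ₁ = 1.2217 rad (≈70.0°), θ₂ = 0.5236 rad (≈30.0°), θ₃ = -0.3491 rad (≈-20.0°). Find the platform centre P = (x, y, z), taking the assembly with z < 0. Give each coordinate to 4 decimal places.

arm 1 at φ=0.0°: ρ1 = 0.1816;  O1 = (0.1816, 0.0000, -0.1691)
O2 = (0.2759·cos120.0°, 0.2759·sin120.0°, -0.0900) = (-0.1379, 0.2389, -0.0900)
arm 3 at φ=240.0°: ρ3 = 0.2891;  O3 = (-0.1446, -0.2504, 0.0616)
eliminate P² terms by subtracting sphere 1 from 2 and 3
linear system: -0.6390x+0.4778y = 0.0226−0.1583z; -0.6523x+-0.5008y = 0.0258−0.4614z
Cramer: x(z) = -0.0375+0.4745z;  y(z) = -0.0027+0.3033z
into |P−O₁|² = l²: 1.3172z² + 0.1287z + -0.1734 = 0;  Δ = 0.9302;  z = -0.4150 or 0.3172 → z<0 root = -0.4150
x = -0.2344, y = -0.1286

(-0.2344, -0.1286, -0.4150)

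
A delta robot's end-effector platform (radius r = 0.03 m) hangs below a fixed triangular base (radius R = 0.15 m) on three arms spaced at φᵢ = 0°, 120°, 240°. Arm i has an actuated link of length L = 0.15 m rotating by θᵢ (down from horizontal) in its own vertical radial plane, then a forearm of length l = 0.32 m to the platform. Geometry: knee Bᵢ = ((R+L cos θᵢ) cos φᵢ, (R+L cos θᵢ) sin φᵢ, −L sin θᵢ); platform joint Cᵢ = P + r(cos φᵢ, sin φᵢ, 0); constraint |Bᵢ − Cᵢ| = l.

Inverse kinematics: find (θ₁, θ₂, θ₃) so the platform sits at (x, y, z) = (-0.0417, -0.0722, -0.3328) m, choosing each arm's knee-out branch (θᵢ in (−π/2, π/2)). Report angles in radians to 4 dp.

rotate P by −φ1: (-0.0417, -0.0722, -0.3328)
  e−x'=0.1617;  (l²−L²−(e−x')²−y'²−z²)/2L = -0.2074
  γ=atan2(-0.3328,0.1617)=-1.1185;  ψ=arccos(-0.5605)=2.1658;  θ1=γ+ψ≈1.0473
rotate P by −φ2: (-0.0417, 0.0722, -0.3328)
  A=0.1617, B=-0.3328, C=(l²−L²−A²−y'²−z²)/(2L)=-0.2074
  γ=atan2(-0.3328,0.1617)=-1.1186;  ψ=arccos(-0.5605)=2.1657;  θ2=γ+ψ≈1.0472
φ3=240.0° → target in arm frame (0.0834, 0.0000)
  e−x'=0.0366;  (l²−L²−(e−x')²−y'²−z²)/2L = -0.1073
  γ=atan2(-0.3328,0.0366)=-1.4612;  ψ=arccos(-0.3206)=1.8971;  θ3=γ+ψ≈0.4359

θ₁ = 1.0473, θ₂ = 1.0472, θ₃ = 0.4359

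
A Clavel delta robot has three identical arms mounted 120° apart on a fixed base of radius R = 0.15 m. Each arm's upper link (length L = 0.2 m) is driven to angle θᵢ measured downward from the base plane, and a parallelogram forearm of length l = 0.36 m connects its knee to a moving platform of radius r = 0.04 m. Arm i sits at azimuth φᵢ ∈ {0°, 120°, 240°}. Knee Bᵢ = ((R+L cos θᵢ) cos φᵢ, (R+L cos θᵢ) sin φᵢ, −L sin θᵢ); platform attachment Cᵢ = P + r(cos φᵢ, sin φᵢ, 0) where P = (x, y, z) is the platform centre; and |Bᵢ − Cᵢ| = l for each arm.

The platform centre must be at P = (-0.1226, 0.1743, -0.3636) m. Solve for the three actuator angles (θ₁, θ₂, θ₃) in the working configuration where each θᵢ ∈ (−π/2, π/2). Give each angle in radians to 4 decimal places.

θ₁ = 1.3964, θ₂ = 0.0873, θ₃ = 1.3092

arm 1 (φ=0.0°): x'=-0.1226, y'=0.1743
  e−x'=0.2326;  (l²−L²−(e−x')²−y'²−z²)/2L = -0.3177
  γ=atan2(-0.3636,0.2326)=-1.0017;  ψ=arccos(-0.7361)=2.3981;  θ1=γ+ψ≈1.3964
arm 2 (φ=120.0°): x'=0.2122, y'=0.0190
  A=-0.1022, B=-0.3636, C=(l²−L²−A²−y'²−z²)/(2L)=-0.1336
  √(A²+B²)=0.3777;  θ2 = -1.8449+1.9322 ≈ 0.0873
rotate P by −φ3: (-0.0896, -0.1933, -0.3636)
  e−x'=0.1996;  (l²−L²−(e−x')²−y'²−z²)/2L = -0.2996
  √(A²+B²)=0.4148;  θ3 = -1.0687+2.3779 ≈ 1.3092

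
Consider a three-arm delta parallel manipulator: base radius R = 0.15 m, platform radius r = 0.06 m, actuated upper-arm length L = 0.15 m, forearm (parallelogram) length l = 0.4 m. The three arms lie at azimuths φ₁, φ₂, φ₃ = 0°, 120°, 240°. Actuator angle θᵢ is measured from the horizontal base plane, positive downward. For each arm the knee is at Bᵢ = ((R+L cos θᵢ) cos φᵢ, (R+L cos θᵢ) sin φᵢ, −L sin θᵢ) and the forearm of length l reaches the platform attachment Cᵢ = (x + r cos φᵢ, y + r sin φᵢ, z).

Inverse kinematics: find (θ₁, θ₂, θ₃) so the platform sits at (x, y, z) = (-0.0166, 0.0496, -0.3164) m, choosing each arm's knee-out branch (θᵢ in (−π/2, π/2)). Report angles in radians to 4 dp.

θ₁ = 0.0875, θ₂ = -0.2616, θ₃ = 0.1748

arm 1 (φ=0.0°): x'=-0.0166, y'=0.0496
  A cos θ + B sin θ = C:  0.1066·cos θ + -0.3164·sin θ = 0.0786
  θ1 = atan2(B,A) + arccos(C/0.3339) = 0.0875
φ2=120.0° → target in arm frame (0.0513, -0.0104)
  A cos θ + B sin θ = C:  0.0387·cos θ + -0.3164·sin θ = 0.1193
  θ2 = atan2(B,A) + arccos(C/0.3188) = -0.2616
rotate P by −φ3: (-0.0347, -0.0392, -0.3164)
  A cos θ + B sin θ = C:  0.1247·cos θ + -0.3164·sin θ = 0.0677
  √(A²+B²)=0.3401;  θ3 = -1.1955+1.3703 ≈ 0.1748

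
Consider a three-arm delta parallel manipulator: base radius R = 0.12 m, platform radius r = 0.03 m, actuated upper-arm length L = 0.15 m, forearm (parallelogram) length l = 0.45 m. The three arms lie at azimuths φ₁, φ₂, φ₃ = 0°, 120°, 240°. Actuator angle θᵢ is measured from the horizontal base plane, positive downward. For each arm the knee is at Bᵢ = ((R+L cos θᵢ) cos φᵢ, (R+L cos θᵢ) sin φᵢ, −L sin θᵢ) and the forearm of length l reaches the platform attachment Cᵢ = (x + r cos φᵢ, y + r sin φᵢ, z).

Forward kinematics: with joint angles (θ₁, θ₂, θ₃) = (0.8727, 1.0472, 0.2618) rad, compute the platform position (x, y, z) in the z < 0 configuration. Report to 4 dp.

(-0.0404, -0.1397, -0.4776)

φ1=0.0°: virtual centre (0.1864, 0.0000, -0.1149), radius l
φ2=120.0°: virtual centre (-0.0825, 0.1429, -0.1299), radius l
arm 3 at φ=240.0°: ρ3 = 0.2349;  O3 = (-0.1174, -0.2034, -0.0388)
eliminate P² terms by subtracting sphere 1 from 2 and 3
[-0.5378 0.2858 -0.0300]·P = -0.0039;  [-0.6077 -0.4068 0.1522]·P = 0.0087
det = 0.3925;  x = -0.0024+0.0797z,  y = -0.0179+0.2550z
quadratic in z: (1.0714)z²+(0.1906)z+(-0.1533)=0, √Δ=0.8327 → z ∈ {-0.4776, 0.2997}; z = -0.4776 (taking z<0)
x = -0.0404, y = -0.1397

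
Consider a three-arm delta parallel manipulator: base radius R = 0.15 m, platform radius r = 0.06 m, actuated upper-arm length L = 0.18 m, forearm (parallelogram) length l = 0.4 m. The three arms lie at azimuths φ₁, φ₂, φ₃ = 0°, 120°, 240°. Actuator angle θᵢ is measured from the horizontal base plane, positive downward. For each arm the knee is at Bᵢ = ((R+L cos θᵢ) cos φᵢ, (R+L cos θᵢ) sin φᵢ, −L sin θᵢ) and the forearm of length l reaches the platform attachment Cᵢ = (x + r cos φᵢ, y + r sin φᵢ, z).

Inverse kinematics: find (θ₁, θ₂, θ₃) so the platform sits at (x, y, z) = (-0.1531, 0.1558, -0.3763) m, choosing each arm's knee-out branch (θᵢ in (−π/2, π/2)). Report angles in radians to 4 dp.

θ₁ = 1.2218, θ₂ = -0.0873, θ₃ = 0.9599

rotate P by −φ1: (-0.1531, 0.1558, -0.3763)
  A cos θ + B sin θ = C:  0.2431·cos θ + -0.3763·sin θ = -0.2705
  √(A²+B²)=0.4480;  θ1 = -0.9972+2.2190 ≈ 1.2218
arm 2 (φ=120.0°): x'=0.2115, y'=0.0547
  A cos θ + B sin θ = C:  -0.1215·cos θ + -0.3763·sin θ = -0.0882
  θ2 = atan2(B,A) + arccos(C/0.3954) = -0.0873
rotate P by −φ3: (-0.0584, -0.2105, -0.3763)
  A=0.1484, B=-0.3763, C=(l²−L²−A²−y'²−z²)/(2L)=-0.2231
  γ=atan2(-0.3763,0.1484)=-1.1952;  ψ=arccos(-0.5516)=2.1551;  θ3=γ+ψ≈0.9599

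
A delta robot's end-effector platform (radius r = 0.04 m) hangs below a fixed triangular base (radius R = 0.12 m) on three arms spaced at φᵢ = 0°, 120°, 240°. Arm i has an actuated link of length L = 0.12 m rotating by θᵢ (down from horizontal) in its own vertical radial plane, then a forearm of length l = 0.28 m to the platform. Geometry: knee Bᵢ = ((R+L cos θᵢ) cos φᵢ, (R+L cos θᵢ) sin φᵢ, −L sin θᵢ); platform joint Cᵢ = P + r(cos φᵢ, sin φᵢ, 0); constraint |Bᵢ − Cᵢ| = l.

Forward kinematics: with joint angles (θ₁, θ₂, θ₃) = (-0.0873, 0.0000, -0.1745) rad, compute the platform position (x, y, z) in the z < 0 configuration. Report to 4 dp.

(0.0001, -0.0108, -0.1858)

O1 = (0.1995·cos0.0°, 0.1995·sin0.0°, 0.0105) = (0.1995, 0.0000, 0.0105)
O2 = (0.2000·cos120.0°, 0.2000·sin120.0°, 0.0000) = (-0.1000, 0.1732, 0.0000)
arm 3 at φ=240.0°: e+L cos θ3 = 0.1982;  O3 = (-0.0991, -0.1716, 0.0208)
|O₂|²−|O₁|² = 0.0001;  |O₃|²−|O₁|² = -0.0002
plane₁₂: -0.5991x+0.3464y+-0.0209z = 0.0001
Cramer: x(z) = 0.0001+0.0000z;  y(z) = 0.0004+0.0604z
into |P−O₁|² = l²: 1.0037z² + -0.0209z + -0.0385 = 0;  Δ = 0.1551;  z = -0.1858 or 0.2066 → z<0 root = -0.1858
x = 0.0001, y = -0.0108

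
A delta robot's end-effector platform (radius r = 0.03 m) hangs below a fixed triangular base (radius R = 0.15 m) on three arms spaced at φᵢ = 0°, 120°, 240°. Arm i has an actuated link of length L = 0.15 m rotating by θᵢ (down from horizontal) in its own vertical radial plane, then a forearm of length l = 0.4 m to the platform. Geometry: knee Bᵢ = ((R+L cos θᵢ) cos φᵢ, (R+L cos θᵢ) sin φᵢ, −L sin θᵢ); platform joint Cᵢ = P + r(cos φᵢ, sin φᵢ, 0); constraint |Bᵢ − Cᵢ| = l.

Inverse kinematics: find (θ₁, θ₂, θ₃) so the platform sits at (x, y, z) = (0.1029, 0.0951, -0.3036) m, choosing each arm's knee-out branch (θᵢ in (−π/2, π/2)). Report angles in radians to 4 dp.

θ₁ = -0.3493, θ₂ = 0.0870, θ₃ = 0.8726

rotate P by −φ1: (0.1029, 0.0951, -0.3036)
  e−x'=0.0171;  (l²−L²−(e−x')²−y'²−z²)/2L = 0.1200
  √(A²+B²)=0.3041;  θ1 = -1.5145+1.1652 ≈ -0.3493
arm 2 (φ=120.0°): x'=0.0309, y'=-0.1367
  e−x'=0.0891;  (l²−L²−(e−x')²−y'²−z²)/2L = 0.0624
  γ=atan2(-0.3036,0.0891)=-1.2854;  ψ=arccos(0.1971)=1.3724;  θ2=γ+ψ≈0.0870
φ3=240.0° → target in arm frame (-0.1338, 0.0416)
  A cos θ + B sin θ = C:  0.2538·cos θ + -0.3036·sin θ = -0.0694
  γ=atan2(-0.3036,0.2538)=-0.8745;  ψ=arccos(-0.1754)=1.7471;  θ3=γ+ψ≈0.8726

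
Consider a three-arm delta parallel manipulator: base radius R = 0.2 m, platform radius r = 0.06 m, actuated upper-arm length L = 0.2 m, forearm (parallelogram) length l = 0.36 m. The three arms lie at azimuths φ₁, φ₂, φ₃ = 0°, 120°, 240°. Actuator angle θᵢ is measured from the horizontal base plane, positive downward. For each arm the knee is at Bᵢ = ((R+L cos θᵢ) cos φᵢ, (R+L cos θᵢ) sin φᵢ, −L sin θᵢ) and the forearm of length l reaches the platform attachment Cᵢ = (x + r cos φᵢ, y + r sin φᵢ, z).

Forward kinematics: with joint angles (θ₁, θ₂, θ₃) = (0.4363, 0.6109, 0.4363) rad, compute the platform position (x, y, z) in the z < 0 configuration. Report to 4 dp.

arm 1 at φ=0.0°: ρ1 = 0.3213;  O1 = (0.3213, 0.0000, -0.0845)
O2 = (0.3038·cos120.0°, 0.3038·sin120.0°, -0.1147) = (-0.1519, 0.2631, -0.1147)
φ3=240.0°: virtual centre (-0.1606, -0.2782, -0.0845), radius l
|O₂|²−|O₁|² = -0.0049;  |O₃|²−|O₁|² = 0.0000
[-0.9464 0.5262 -0.0604]·P = -0.0049;  [-0.9638 -0.5564 0.0000]·P = 0.0000
det = 1.0338;  x = 0.0026+-0.0325z,  y = -0.0046+0.0563z
quadratic in z: (1.0042)z²+(0.1892)z+(-0.0209)=0, √Δ=0.3461 → z ∈ {-0.2666, 0.0781}; z = -0.2666 (taking z<0)
x = 0.0113, y = -0.0196

(0.0113, -0.0196, -0.2666)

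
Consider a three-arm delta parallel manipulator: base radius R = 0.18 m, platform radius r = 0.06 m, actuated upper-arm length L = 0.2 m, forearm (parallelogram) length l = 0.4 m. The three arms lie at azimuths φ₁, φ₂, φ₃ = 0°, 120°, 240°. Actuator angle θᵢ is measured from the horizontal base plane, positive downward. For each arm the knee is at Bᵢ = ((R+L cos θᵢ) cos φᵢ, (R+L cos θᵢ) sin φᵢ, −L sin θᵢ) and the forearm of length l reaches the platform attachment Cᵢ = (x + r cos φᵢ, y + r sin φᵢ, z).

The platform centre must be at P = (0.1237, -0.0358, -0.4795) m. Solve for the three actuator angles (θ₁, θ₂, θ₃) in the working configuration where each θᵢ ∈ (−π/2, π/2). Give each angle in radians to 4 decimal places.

θ₁ = 0.6108, θ₂ = 1.3087, θ₃ = 1.1343

rotate P by −φ1: (0.1237, -0.0358, -0.4795)
  e−x'=-0.0037;  (l²−L²−(e−x')²−y'²−z²)/2L = -0.2780
  θ1 = atan2(B,A) + arccos(C/0.4795) = 0.6108
φ2=120.0° → target in arm frame (-0.0929, -0.0892)
  A cos θ + B sin θ = C:  0.2129·cos θ + -0.4795·sin θ = -0.4080
  θ2 = atan2(B,A) + arccos(C/0.5246) = 1.3087
φ3=240.0° → target in arm frame (-0.0308, 0.1250)
  A cos θ + B sin θ = C:  0.1508·cos θ + -0.4795·sin θ = -0.3708
  γ=atan2(-0.4795,0.1508)=-1.2660;  ψ=arccos(-0.7376)=2.4003;  θ3=γ+ψ≈1.1343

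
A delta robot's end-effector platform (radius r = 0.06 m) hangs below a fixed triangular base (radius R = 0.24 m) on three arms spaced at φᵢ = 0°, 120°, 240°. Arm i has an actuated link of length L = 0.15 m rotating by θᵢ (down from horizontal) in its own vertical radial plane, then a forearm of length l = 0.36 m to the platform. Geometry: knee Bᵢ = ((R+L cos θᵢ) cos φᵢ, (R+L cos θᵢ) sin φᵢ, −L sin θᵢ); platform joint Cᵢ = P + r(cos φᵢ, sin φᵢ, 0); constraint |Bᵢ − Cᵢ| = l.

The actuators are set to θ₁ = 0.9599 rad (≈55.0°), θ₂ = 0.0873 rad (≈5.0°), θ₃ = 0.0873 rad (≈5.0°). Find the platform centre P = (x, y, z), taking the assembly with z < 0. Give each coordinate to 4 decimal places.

(-0.0816, 0.0000, -0.2163)

arm 1 at φ=0.0°: (R−r)+L cos θ1 = 0.2660;  centre 1 = (0.2660, 0.0000, -0.1229)
centre 2 = (0.3294·cos120.0°, 0.3294·sin120.0°, -0.0131) = (-0.1647, 0.2853, -0.0131)
φ3=240.0°: virtual centre (-0.1647, -0.2853, -0.0131), radius l
|centre ₂|²−|centre ₁|² = 0.0228;  |centre ₃|²−|centre ₁|² = 0.0228
plane₁₂: -0.8615x+0.5706y+0.2196z = 0.0228
Cramer: x(z) = -0.0265+0.2549z;  y(z) = 0.0000-0.0000z
quadratic in z: (1.0650)z²+(0.0966)z+(-0.0289)=0, √Δ=0.3641 → z ∈ {-0.2163, 0.1256}; z = -0.2163 (taking z<0)
x = -0.0816, y = 0.0000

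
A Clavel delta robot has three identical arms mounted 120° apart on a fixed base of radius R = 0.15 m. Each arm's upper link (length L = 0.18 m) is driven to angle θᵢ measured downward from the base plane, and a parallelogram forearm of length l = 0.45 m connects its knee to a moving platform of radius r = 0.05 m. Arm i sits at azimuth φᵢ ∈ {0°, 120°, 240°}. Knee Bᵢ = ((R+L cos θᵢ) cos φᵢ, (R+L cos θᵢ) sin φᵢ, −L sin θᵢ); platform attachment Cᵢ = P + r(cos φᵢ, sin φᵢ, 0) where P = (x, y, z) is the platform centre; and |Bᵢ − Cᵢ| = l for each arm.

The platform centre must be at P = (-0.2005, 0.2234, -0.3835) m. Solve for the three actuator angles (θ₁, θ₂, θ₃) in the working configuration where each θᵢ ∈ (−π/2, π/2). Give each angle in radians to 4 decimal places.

θ₁ = 1.3963, θ₂ = -0.3489, θ₃ = 1.1344

arm 1 (φ=0.0°): x'=-0.2005, y'=0.2234
  A=0.3005, B=-0.3835, C=(l²−L²−A²−y'²−z²)/(2L)=-0.3255
  √(A²+B²)=0.4872;  θ1 = -0.9062+2.3024 ≈ 1.3963
arm 2 (φ=120.0°): x'=0.2937, y'=0.0619
  e−x'=-0.1937;  (l²−L²−(e−x')²−y'²−z²)/2L = -0.0509
  θ2 = atan2(B,A) + arccos(C/0.4297) = -0.3489
rotate P by −φ3: (-0.0932, -0.2853, -0.3835)
  e−x'=0.1932;  (l²−L²−(e−x')²−y'²−z²)/2L = -0.2659
  θ3 = atan2(B,A) + arccos(C/0.4294) = 1.1344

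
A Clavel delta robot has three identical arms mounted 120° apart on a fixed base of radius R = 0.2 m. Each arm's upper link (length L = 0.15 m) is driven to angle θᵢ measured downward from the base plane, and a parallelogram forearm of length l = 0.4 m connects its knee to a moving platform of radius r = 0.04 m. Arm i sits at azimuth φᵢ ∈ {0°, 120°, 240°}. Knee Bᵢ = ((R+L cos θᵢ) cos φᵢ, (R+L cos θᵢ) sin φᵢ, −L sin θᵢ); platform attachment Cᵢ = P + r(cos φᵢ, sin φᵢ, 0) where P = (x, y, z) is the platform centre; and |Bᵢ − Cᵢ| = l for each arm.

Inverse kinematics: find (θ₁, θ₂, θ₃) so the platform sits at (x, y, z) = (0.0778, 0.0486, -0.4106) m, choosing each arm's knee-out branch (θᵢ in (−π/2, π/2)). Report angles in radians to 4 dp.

arm 1 (φ=0.0°): x'=0.0778, y'=0.0486
  A=0.0822, B=-0.4106, C=(l²−L²−A²−y'²−z²)/(2L)=-0.1340
  θ1 = atan2(B,A) + arccos(C/0.4187) = 0.5234
arm 2 (φ=120.0°): x'=0.0032, y'=-0.0917
  A=0.1568, B=-0.4106, C=(l²−L²−A²−y'²−z²)/(2L)=-0.2136
  θ2 = atan2(B,A) + arccos(C/0.4395) = 0.8724
rotate P by −φ3: (-0.0810, 0.0431, -0.4106)
  e−x'=0.2410;  (l²−L²−(e−x')²−y'²−z²)/2L = -0.3034
  γ=atan2(-0.4106,0.2410)=-1.0401;  ψ=arccos(-0.6373)=2.2618;  θ3=γ+ψ≈1.2217

θ₁ = 0.5234, θ₂ = 0.8724, θ₃ = 1.2217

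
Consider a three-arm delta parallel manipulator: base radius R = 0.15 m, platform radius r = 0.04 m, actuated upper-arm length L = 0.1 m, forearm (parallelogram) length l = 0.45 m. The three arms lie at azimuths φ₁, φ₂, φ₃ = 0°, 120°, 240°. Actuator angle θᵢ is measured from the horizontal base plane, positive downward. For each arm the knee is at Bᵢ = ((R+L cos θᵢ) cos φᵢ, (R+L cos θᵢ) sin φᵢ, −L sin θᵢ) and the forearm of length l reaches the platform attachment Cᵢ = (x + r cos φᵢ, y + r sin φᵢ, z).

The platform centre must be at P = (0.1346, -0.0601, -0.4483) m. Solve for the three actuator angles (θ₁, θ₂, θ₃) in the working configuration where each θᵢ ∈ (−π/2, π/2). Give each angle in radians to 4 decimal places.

θ₁ = 0.0870, θ₂ = 1.2217, θ₃ = 0.7850

rotate P by −φ1: (0.1346, -0.0601, -0.4483)
  e−x'=-0.0246;  (l²−L²−(e−x')²−y'²−z²)/2L = -0.0635
  θ1 = atan2(B,A) + arccos(C/0.4490) = 0.0870
rotate P by −φ2: (-0.1193, -0.0865, -0.4483)
  e−x'=0.2293;  (l²−L²−(e−x')²−y'²−z²)/2L = -0.3428
  θ2 = atan2(B,A) + arccos(C/0.5036) = 1.2217
φ3=240.0° → target in arm frame (-0.0153, 0.1466)
  e−x'=0.1253;  (l²−L²−(e−x')²−y'²−z²)/2L = -0.2283
  √(A²+B²)=0.4655;  θ3 = -1.2984+2.0834 ≈ 0.7850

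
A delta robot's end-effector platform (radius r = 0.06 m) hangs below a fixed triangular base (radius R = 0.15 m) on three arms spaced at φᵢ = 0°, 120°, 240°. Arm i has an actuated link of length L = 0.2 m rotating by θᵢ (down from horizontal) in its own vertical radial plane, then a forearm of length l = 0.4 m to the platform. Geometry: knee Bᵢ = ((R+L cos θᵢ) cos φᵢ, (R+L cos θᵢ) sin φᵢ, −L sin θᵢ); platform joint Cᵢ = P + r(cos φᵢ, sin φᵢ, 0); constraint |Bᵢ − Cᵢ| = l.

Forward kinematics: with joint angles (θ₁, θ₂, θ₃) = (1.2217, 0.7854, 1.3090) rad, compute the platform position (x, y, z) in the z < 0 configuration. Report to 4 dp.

(-0.0369, 0.1034, -0.5214)

arm 1 at φ=0.0°: (R−r)+L cos θ1 = 0.1584;  O1 = (0.1584, 0.0000, -0.1879)
arm 2 at φ=120.0°: (R−r)+L cos θ2 = 0.2314;  O2 = (-0.1157, 0.2004, -0.1414)
arm 3 at φ=240.0°: (R−r)+L cos θ3 = 0.1418;  O3 = (-0.0709, -0.1228, -0.1932)
|O₂|²−|O₁|² = 0.0131;  |O₃|²−|O₁|² = -0.0030
linear system: -0.5482x+0.4008y = 0.0131−0.0930z; -0.4586x+-0.2455y = -0.0030−-0.0105z
Cramer: x(z) = -0.0064+0.0585z;  y(z) = 0.0241-0.1520z
sphere 1 gives Az²+Bz+C=0 with A=1.0265, B=0.3493, C=-0.0970;  B²−4AC=0.5201;  roots -0.5214, 0.1811;  negative root z = -0.5214
x = -0.0369, y = 0.1034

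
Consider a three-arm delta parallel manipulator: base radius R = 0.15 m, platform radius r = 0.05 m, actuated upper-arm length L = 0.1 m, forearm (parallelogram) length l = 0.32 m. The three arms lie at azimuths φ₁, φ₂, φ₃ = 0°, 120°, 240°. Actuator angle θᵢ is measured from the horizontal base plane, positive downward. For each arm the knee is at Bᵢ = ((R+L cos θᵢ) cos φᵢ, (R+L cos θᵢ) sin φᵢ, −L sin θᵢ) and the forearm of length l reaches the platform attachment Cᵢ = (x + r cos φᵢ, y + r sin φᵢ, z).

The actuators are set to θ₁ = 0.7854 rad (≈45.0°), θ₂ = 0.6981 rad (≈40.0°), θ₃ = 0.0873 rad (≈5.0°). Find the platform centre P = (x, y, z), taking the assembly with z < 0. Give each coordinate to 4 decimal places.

φ1=0.0°: virtual centre (0.1707, 0.0000, -0.0707), radius l
S2 = (0.1766·cos120.0°, 0.1766·sin120.0°, -0.0643) = (-0.0883, 0.1529, -0.0643)
φ3=240.0°: virtual centre (-0.0998, -0.1729, -0.0087), radius l
|S₂|²−|S₁|² = 0.0012;  |S₃|²−|S₁|² = 0.0058
linear system: -0.5180x+0.3059y = 0.0012−0.0129z; -0.5410x+-0.3458y = 0.0058−0.1240z
det = 0.3446;  x = -0.0063+0.1230z,  y = -0.0068+0.1662z
into |P−S₁|² = l²: 1.0427z² + 0.0956z + -0.0660 = 0;  Δ = 0.2845;  z = -0.3016 or 0.2099 → z<0 root = -0.3016
x = -0.0434, y = -0.0570

(-0.0434, -0.0570, -0.3016)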